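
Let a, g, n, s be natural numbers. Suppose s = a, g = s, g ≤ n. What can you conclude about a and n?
a ≤ n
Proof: g = s and g ≤ n, so s ≤ n. Because s = a, a ≤ n.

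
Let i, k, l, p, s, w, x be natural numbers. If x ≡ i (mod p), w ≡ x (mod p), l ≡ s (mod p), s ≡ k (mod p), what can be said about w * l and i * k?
w * l ≡ i * k (mod p)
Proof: From w ≡ x (mod p) and x ≡ i (mod p), w ≡ i (mod p). From l ≡ s (mod p) and s ≡ k (mod p), l ≡ k (mod p). Since w ≡ i (mod p), by multiplying congruences, w * l ≡ i * k (mod p).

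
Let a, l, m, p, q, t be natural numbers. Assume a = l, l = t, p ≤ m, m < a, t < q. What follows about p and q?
p < q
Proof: a = l and l = t, hence a = t. Since p ≤ m and m < a, p < a. a = t, so p < t. t < q, so p < q.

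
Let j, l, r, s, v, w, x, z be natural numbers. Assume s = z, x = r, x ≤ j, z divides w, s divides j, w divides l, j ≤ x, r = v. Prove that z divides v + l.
Because j ≤ x and x ≤ j, j = x. x = r, so j = r. Since r = v, j = v. s = z and s divides j, hence z divides j. j = v, so z divides v. Because z divides w and w divides l, z divides l. Since z divides v, z divides v + l.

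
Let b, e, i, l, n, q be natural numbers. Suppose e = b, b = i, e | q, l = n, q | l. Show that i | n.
e = b and b = i, thus e = i. l = n and q | l, so q | n. e | q, so e | n. Since e = i, i | n.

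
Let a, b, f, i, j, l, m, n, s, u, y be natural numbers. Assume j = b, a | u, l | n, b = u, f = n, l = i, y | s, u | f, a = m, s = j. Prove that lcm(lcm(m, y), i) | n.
Because a = m and a | u, m | u. Since j = b and b = u, j = u. From s = j and y | s, y | j. Because j = u, y | u. Since m | u, lcm(m, y) | u. Since f = n and u | f, u | n. Since lcm(m, y) | u, lcm(m, y) | n. l = i and l | n, therefore i | n. Since lcm(m, y) | n, lcm(lcm(m, y), i) | n.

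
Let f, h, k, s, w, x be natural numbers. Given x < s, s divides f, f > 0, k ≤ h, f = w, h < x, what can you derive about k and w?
k < w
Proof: Since h < x and x < s, h < s. s divides f and f > 0, thus s ≤ f. h < s, so h < f. k ≤ h, so k < f. Since f = w, k < w.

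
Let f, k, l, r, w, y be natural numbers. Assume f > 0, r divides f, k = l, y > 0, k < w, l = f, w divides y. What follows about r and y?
r < y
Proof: r divides f and f > 0, thus r ≤ f. Because k = l and l = f, k = f. Since k < w, f < w. r ≤ f, so r < w. w divides y and y > 0, so w ≤ y. r < w, so r < y.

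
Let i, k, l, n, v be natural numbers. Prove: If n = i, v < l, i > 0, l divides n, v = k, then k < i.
v = k and v < l, thus k < l. n = i and l divides n, hence l divides i. Since i > 0, l ≤ i. Because k < l, k < i.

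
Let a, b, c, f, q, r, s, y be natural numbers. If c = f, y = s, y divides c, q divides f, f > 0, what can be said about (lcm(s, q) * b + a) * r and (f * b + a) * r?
(lcm(s, q) * b + a) * r ≤ (f * b + a) * r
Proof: c = f and y divides c, so y divides f. y = s, so s divides f. q divides f, so lcm(s, q) divides f. Since f > 0, lcm(s, q) ≤ f. By multiplying by a non-negative, lcm(s, q) * b ≤ f * b. Then lcm(s, q) * b + a ≤ f * b + a. By multiplying by a non-negative, (lcm(s, q) * b + a) * r ≤ (f * b + a) * r.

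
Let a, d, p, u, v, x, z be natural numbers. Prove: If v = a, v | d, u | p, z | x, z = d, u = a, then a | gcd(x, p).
Because v = a and v | d, a | d. Since z = d and z | x, d | x. a | d, so a | x. From u = a and u | p, a | p. Since a | x, a | gcd(x, p).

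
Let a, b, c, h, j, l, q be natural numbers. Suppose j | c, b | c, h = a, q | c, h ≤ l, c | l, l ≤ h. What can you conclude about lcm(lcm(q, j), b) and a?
lcm(lcm(q, j), b) | a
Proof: l ≤ h and h ≤ l, hence l = h. Because h = a, l = a. q | c and j | c, thus lcm(q, j) | c. b | c, so lcm(lcm(q, j), b) | c. c | l, so lcm(lcm(q, j), b) | l. Since l = a, lcm(lcm(q, j), b) | a.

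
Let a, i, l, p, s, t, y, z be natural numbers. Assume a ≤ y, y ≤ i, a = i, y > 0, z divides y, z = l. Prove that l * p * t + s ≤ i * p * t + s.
a = i and a ≤ y, so i ≤ y. Since y ≤ i, y = i. z = l and z divides y, therefore l divides y. y > 0, so l ≤ y. Since y = i, l ≤ i. By multiplying by a non-negative, l * p ≤ i * p. By multiplying by a non-negative, l * p * t ≤ i * p * t. Then l * p * t + s ≤ i * p * t + s.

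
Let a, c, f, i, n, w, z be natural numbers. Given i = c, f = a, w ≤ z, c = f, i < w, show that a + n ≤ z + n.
i = c and c = f, thus i = f. f = a, so i = a. Because i < w and w ≤ z, i < z. i = a, so a < z. Then a + n < z + n. Then a + n ≤ z + n.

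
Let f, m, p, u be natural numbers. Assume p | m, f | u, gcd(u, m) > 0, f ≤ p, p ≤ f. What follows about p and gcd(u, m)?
p ≤ gcd(u, m)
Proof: From f ≤ p and p ≤ f, f = p. Since f | u, p | u. From p | m, p | gcd(u, m). Since gcd(u, m) > 0, p ≤ gcd(u, m).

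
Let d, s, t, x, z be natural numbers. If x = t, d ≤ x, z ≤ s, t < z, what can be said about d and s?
d < s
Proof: x = t and d ≤ x, thus d ≤ t. Because t < z and z ≤ s, t < s. Since d ≤ t, d < s.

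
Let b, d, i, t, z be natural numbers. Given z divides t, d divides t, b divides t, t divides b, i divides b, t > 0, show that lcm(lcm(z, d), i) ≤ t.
z divides t and d divides t, hence lcm(z, d) divides t. b divides t and t divides b, thus b = t. Since i divides b, i divides t. lcm(z, d) divides t, so lcm(lcm(z, d), i) divides t. t > 0, so lcm(lcm(z, d), i) ≤ t.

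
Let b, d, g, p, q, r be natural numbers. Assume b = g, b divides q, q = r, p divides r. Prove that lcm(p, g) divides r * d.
b = g and b divides q, therefore g divides q. Since q = r, g divides r. p divides r, so lcm(p, g) divides r. Then lcm(p, g) divides r * d.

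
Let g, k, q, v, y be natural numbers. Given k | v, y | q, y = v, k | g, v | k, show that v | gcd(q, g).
From y = v and y | q, v | q. k | v and v | k, hence k = v. k | g, so v | g. v | q, so v | gcd(q, g).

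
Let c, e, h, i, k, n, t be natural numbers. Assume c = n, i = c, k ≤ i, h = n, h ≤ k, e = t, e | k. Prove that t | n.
i = c and k ≤ i, so k ≤ c. c = n, so k ≤ n. h = n and h ≤ k, hence n ≤ k. Since k ≤ n, k = n. e = t and e | k, therefore t | k. k = n, so t | n.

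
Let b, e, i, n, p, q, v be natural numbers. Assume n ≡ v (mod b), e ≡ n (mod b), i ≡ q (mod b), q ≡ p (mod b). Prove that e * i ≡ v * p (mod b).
e ≡ n (mod b) and n ≡ v (mod b), therefore e ≡ v (mod b). i ≡ q (mod b) and q ≡ p (mod b), so i ≡ p (mod b). Because e ≡ v (mod b), e * i ≡ v * p (mod b).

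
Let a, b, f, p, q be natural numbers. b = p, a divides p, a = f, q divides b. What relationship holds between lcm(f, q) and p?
lcm(f, q) divides p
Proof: a = f and a divides p, therefore f divides p. b = p and q divides b, hence q divides p. f divides p, so lcm(f, q) divides p.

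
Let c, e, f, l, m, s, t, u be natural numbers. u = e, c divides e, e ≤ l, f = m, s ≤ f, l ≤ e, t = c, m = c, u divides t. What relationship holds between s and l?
s ≤ l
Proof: Because u = e and u divides t, e divides t. Since t = c, e divides c. From c divides e, c = e. e ≤ l and l ≤ e, therefore e = l. Since c = e, c = l. f = m and m = c, therefore f = c. From s ≤ f, s ≤ c. Since c = l, s ≤ l.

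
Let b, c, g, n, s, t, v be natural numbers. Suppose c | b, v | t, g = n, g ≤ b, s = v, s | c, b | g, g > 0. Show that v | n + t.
b | g and g > 0, so b ≤ g. Since g ≤ b, b = g. Since g = n, b = n. Because s = v and s | c, v | c. Since c | b, v | b. Because b = n, v | n. v | t, so v | n + t.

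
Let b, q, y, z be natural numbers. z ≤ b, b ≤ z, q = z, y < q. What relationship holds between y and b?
y < b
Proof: z ≤ b and b ≤ z, so z = b. Because q = z, q = b. y < q, so y < b.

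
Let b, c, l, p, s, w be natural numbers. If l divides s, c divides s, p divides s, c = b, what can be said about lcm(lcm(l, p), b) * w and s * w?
lcm(lcm(l, p), b) * w divides s * w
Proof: From l divides s and p divides s, lcm(l, p) divides s. Because c = b and c divides s, b divides s. lcm(l, p) divides s, so lcm(lcm(l, p), b) divides s. Then lcm(lcm(l, p), b) * w divides s * w.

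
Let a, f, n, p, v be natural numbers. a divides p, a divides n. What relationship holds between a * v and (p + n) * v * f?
a * v divides (p + n) * v * f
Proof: a divides p and a divides n, therefore a divides p + n. Then a * v divides (p + n) * v. Then a * v divides (p + n) * v * f.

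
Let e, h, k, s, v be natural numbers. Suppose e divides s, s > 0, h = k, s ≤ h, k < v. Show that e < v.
e divides s and s > 0, thus e ≤ s. h = k and s ≤ h, thus s ≤ k. Since e ≤ s, e ≤ k. k < v, so e < v.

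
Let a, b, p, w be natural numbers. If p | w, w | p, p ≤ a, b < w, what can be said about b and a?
b < a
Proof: w | p and p | w, therefore w = p. Since b < w, b < p. Since p ≤ a, b < a.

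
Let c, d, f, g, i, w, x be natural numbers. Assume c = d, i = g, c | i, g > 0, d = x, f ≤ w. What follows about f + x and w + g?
f + x ≤ w + g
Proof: c = d and c | i, so d | i. Because i = g, d | g. Since g > 0, d ≤ g. Since d = x, x ≤ g. Because f ≤ w, f + x ≤ w + g.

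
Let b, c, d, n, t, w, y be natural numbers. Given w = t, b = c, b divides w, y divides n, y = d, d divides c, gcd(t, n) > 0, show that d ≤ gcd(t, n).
Because w = t and b divides w, b divides t. From b = c, c divides t. d divides c, so d divides t. Since y = d and y divides n, d divides n. d divides t, so d divides gcd(t, n). Since gcd(t, n) > 0, d ≤ gcd(t, n).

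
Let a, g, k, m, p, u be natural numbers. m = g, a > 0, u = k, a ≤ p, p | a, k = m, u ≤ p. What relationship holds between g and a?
g ≤ a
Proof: Because p | a and a > 0, p ≤ a. Because a ≤ p, p = a. From u = k and k = m, u = m. Since u ≤ p, m ≤ p. Because p = a, m ≤ a. m = g, so g ≤ a.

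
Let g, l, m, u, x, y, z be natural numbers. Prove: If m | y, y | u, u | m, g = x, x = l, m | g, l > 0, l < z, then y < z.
Because y | u and u | m, y | m. m | y, so m = y. g = x and x = l, therefore g = l. Because m | g, m | l. m = y, so y | l. Since l > 0, y ≤ l. Because l < z, y < z.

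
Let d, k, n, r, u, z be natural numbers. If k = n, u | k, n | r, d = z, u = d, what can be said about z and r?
z | r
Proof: u = d and d = z, hence u = z. Because k = n and u | k, u | n. Because n | r, u | r. u = z, so z | r.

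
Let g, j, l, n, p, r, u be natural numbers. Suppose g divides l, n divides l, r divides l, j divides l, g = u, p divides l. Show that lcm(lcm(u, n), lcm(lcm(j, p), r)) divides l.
From g = u and g divides l, u divides l. Since n divides l, lcm(u, n) divides l. j divides l and p divides l, hence lcm(j, p) divides l. r divides l, so lcm(lcm(j, p), r) divides l. From lcm(u, n) divides l, lcm(lcm(u, n), lcm(lcm(j, p), r)) divides l.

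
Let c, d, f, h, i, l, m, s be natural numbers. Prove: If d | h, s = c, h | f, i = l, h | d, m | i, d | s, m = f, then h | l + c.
Because m = f and m | i, f | i. Since i = l, f | l. From h | f, h | l. d | h and h | d, hence d = h. d | s, so h | s. s = c, so h | c. Since h | l, h | l + c.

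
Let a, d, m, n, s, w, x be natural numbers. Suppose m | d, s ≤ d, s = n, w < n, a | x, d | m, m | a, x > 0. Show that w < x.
Because s = n and s ≤ d, n ≤ d. m | d and d | m, so m = d. From m | a and a | x, m | x. x > 0, so m ≤ x. m = d, so d ≤ x. n ≤ d, so n ≤ x. Because w < n, w < x.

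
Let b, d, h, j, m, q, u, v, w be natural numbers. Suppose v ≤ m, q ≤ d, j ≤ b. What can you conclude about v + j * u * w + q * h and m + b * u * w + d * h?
v + j * u * w + q * h ≤ m + b * u * w + d * h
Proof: j ≤ b, therefore j * u ≤ b * u. Then j * u * w ≤ b * u * w. From v ≤ m, v + j * u * w ≤ m + b * u * w. q ≤ d, hence q * h ≤ d * h. Since v + j * u * w ≤ m + b * u * w, v + j * u * w + q * h ≤ m + b * u * w + d * h.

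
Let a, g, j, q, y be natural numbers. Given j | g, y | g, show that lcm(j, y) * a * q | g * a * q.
Because j | g and y | g, lcm(j, y) | g. Then lcm(j, y) * a | g * a. Then lcm(j, y) * a * q | g * a * q.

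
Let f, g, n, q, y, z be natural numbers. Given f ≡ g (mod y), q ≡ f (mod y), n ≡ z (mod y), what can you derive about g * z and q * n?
g * z ≡ q * n (mod y)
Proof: From q ≡ f (mod y) and f ≡ g (mod y), q ≡ g (mod y). Since n ≡ z (mod y), by multiplying congruences, q * n ≡ g * z (mod y). Then g * z ≡ q * n (mod y).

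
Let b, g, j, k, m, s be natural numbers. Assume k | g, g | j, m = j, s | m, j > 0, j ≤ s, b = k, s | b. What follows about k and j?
k = j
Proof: k | g and g | j, hence k | j. m = j and s | m, therefore s | j. j > 0, so s ≤ j. From j ≤ s, s = j. Since b = k and s | b, s | k. Since s = j, j | k. Since k | j, k = j.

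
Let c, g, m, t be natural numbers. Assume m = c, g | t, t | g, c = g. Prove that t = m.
From m = c and c = g, m = g. g | t and t | g, therefore g = t. m = g, so m = t. Then t = m.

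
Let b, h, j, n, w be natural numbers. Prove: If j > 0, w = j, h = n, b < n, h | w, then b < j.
From w = j and h | w, h | j. h = n, so n | j. j > 0, so n ≤ j. Because b < n, b < j.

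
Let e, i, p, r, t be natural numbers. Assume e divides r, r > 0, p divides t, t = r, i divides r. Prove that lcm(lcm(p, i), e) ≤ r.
From t = r and p divides t, p divides r. Because i divides r, lcm(p, i) divides r. Since e divides r, lcm(lcm(p, i), e) divides r. Since r > 0, lcm(lcm(p, i), e) ≤ r.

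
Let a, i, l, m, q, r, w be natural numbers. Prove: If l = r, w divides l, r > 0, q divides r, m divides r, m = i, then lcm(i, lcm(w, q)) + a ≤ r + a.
m = i and m divides r, therefore i divides r. Because l = r and w divides l, w divides r. Since q divides r, lcm(w, q) divides r. Since i divides r, lcm(i, lcm(w, q)) divides r. Since r > 0, lcm(i, lcm(w, q)) ≤ r. Then lcm(i, lcm(w, q)) + a ≤ r + a.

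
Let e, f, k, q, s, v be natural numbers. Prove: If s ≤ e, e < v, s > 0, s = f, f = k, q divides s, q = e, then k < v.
s = f and f = k, therefore s = k. q = e and q divides s, hence e divides s. s > 0, so e ≤ s. Since s ≤ e, e = s. Since e < v, s < v. s = k, so k < v.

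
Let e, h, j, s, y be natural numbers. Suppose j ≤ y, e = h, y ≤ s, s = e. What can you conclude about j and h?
j ≤ h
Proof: s = e and e = h, so s = h. y ≤ s, so y ≤ h. Since j ≤ y, j ≤ h.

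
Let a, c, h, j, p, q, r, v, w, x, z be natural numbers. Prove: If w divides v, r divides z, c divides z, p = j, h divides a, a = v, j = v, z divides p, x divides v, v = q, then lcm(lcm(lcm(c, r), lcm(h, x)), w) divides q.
c divides z and r divides z, therefore lcm(c, r) divides z. Since p = j and j = v, p = v. z divides p, so z divides v. Because lcm(c, r) divides z, lcm(c, r) divides v. From a = v and h divides a, h divides v. x divides v, so lcm(h, x) divides v. lcm(c, r) divides v, so lcm(lcm(c, r), lcm(h, x)) divides v. w divides v, so lcm(lcm(lcm(c, r), lcm(h, x)), w) divides v. From v = q, lcm(lcm(lcm(c, r), lcm(h, x)), w) divides q.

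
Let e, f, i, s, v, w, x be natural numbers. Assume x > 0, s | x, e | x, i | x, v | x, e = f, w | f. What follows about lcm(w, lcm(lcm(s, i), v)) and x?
lcm(w, lcm(lcm(s, i), v)) ≤ x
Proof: Since e = f and e | x, f | x. Since w | f, w | x. s | x and i | x, hence lcm(s, i) | x. v | x, so lcm(lcm(s, i), v) | x. Since w | x, lcm(w, lcm(lcm(s, i), v)) | x. Since x > 0, lcm(w, lcm(lcm(s, i), v)) ≤ x.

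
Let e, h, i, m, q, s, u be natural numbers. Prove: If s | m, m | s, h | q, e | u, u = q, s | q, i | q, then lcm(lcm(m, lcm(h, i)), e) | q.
s | m and m | s, so s = m. s | q, so m | q. From h | q and i | q, lcm(h, i) | q. m | q, so lcm(m, lcm(h, i)) | q. u = q and e | u, hence e | q. Since lcm(m, lcm(h, i)) | q, lcm(lcm(m, lcm(h, i)), e) | q.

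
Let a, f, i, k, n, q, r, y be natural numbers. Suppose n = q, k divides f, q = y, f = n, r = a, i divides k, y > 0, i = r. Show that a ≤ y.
Because f = n and n = q, f = q. Since q = y, f = y. Since i = r and i divides k, r divides k. Since k divides f, r divides f. f = y, so r divides y. y > 0, so r ≤ y. r = a, so a ≤ y.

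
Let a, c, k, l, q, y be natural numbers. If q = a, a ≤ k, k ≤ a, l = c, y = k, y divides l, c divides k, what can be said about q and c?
q = c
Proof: Since a ≤ k and k ≤ a, a = k. q = a, so q = k. Since y = k and y divides l, k divides l. Since l = c, k divides c. Since c divides k, k = c. q = k, so q = c.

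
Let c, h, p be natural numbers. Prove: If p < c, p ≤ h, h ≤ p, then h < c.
p ≤ h and h ≤ p, so p = h. p < c, so h < c.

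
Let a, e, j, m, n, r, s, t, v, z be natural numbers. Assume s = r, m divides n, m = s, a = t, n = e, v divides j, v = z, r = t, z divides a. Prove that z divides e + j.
Because a = t and z divides a, z divides t. From m = s and s = r, m = r. Since m divides n, r divides n. r = t, so t divides n. n = e, so t divides e. z divides t, so z divides e. v = z and v divides j, thus z divides j. z divides e, so z divides e + j.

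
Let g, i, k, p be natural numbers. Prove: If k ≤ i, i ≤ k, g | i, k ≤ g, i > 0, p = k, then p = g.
Since i ≤ k and k ≤ i, i = k. g | i and i > 0, so g ≤ i. Because i = k, g ≤ k. Since k ≤ g, k = g. Because p = k, p = g.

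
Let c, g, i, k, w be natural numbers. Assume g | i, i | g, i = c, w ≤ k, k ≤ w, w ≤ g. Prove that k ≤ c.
Because g | i and i | g, g = i. Since i = c, g = c. w ≤ k and k ≤ w, hence w = k. w ≤ g, so k ≤ g. Since g = c, k ≤ c.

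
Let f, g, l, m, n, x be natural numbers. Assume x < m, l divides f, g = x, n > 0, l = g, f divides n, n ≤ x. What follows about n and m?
n < m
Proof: l = g and g = x, therefore l = x. From l divides f, x divides f. Since f divides n, x divides n. Since n > 0, x ≤ n. n ≤ x, so x = n. x < m, so n < m.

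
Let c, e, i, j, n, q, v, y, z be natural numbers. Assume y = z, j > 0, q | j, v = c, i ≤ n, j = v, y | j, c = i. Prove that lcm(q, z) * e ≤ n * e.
j = v and v = c, hence j = c. From c = i, j = i. y = z and y | j, hence z | j. q | j, so lcm(q, z) | j. Since j > 0, lcm(q, z) ≤ j. j = i, so lcm(q, z) ≤ i. Since i ≤ n, lcm(q, z) ≤ n. Then lcm(q, z) * e ≤ n * e.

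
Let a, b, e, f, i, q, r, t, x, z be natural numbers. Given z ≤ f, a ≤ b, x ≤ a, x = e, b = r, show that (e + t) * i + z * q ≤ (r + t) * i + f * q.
b = r and a ≤ b, thus a ≤ r. Since x ≤ a, x ≤ r. Since x = e, e ≤ r. Then e + t ≤ r + t. By multiplying by a non-negative, (e + t) * i ≤ (r + t) * i. From z ≤ f, by multiplying by a non-negative, z * q ≤ f * q. From (e + t) * i ≤ (r + t) * i, (e + t) * i + z * q ≤ (r + t) * i + f * q.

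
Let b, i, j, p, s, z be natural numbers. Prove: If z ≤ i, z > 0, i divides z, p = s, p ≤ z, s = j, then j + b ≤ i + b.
i divides z and z > 0, therefore i ≤ z. z ≤ i, so z = i. p = s and p ≤ z, therefore s ≤ z. s = j, so j ≤ z. z = i, so j ≤ i. Then j + b ≤ i + b.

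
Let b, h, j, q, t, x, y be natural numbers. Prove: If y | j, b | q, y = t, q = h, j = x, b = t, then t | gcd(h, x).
q = h and b | q, so b | h. From b = t, t | h. From j = x and y | j, y | x. Since y = t, t | x. From t | h, t | gcd(h, x).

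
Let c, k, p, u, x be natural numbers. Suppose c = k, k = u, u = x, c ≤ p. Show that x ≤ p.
c = k and k = u, therefore c = u. Since u = x, c = x. c ≤ p, so x ≤ p.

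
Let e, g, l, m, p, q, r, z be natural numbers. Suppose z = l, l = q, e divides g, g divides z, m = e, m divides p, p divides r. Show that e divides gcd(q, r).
z = l and l = q, hence z = q. From e divides g and g divides z, e divides z. Since z = q, e divides q. m = e and m divides p, so e divides p. p divides r, so e divides r. Since e divides q, e divides gcd(q, r).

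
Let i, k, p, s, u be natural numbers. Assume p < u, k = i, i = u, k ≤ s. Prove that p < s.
k = i and i = u, thus k = u. k ≤ s, so u ≤ s. Since p < u, p < s.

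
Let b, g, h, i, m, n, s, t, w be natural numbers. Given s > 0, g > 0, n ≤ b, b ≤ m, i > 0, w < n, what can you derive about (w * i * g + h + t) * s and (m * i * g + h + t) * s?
(w * i * g + h + t) * s < (m * i * g + h + t) * s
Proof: w < n and n ≤ b, thus w < b. Since b ≤ m, w < m. i > 0, so w * i < m * i. Since g > 0, w * i * g < m * i * g. Then w * i * g + h < m * i * g + h. Then w * i * g + h + t < m * i * g + h + t. s > 0, so (w * i * g + h + t) * s < (m * i * g + h + t) * s.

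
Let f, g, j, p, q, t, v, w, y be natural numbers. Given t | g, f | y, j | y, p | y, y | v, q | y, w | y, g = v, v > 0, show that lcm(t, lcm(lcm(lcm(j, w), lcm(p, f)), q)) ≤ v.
From g = v and t | g, t | v. j | y and w | y, thus lcm(j, w) | y. Since p | y and f | y, lcm(p, f) | y. Since lcm(j, w) | y, lcm(lcm(j, w), lcm(p, f)) | y. q | y, so lcm(lcm(lcm(j, w), lcm(p, f)), q) | y. From y | v, lcm(lcm(lcm(j, w), lcm(p, f)), q) | v. t | v, so lcm(t, lcm(lcm(lcm(j, w), lcm(p, f)), q)) | v. v > 0, so lcm(t, lcm(lcm(lcm(j, w), lcm(p, f)), q)) ≤ v.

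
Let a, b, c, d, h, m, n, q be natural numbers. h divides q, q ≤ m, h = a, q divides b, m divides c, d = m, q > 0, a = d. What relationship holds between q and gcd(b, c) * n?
q divides gcd(b, c) * n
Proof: h = a and a = d, therefore h = d. Since d = m, h = m. Because h divides q and q > 0, h ≤ q. Since h = m, m ≤ q. q ≤ m, so m = q. Since m divides c, q divides c. q divides b, so q divides gcd(b, c). Then q divides gcd(b, c) * n.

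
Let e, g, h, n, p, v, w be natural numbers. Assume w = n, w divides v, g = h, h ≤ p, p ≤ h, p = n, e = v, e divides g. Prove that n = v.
w = n and w divides v, thus n divides v. Because h ≤ p and p ≤ h, h = p. g = h, so g = p. Since p = n, g = n. e = v and e divides g, thus v divides g. g = n, so v divides n. n divides v, so n = v.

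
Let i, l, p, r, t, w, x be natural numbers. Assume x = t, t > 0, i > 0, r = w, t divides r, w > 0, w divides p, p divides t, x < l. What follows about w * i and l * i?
w * i < l * i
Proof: From r = w and t divides r, t divides w. Because w > 0, t ≤ w. w divides p and p divides t, hence w divides t. Since t > 0, w ≤ t. Since t ≤ w, t = w. Since x = t, x = w. Since x < l, w < l. Using i > 0 and multiplying by a positive, w * i < l * i.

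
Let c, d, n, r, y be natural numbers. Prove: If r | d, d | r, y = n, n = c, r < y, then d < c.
r | d and d | r, so r = d. y = n and n = c, so y = c. From r < y, r < c. r = d, so d < c.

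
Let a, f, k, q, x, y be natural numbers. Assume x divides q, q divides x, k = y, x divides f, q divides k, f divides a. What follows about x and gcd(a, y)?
x divides gcd(a, y)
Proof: From x divides f and f divides a, x divides a. Because q divides x and x divides q, q = x. From k = y and q divides k, q divides y. Since q = x, x divides y. Since x divides a, x divides gcd(a, y).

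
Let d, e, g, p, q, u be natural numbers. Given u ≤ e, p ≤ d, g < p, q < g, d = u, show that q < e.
q < g and g < p, therefore q < p. d = u and p ≤ d, therefore p ≤ u. u ≤ e, so p ≤ e. Since q < p, q < e.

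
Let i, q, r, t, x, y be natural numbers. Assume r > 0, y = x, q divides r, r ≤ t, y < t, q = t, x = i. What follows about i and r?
i < r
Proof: y = x and x = i, thus y = i. From q divides r and r > 0, q ≤ r. From q = t, t ≤ r. r ≤ t, so t = r. y < t, so y < r. y = i, so i < r.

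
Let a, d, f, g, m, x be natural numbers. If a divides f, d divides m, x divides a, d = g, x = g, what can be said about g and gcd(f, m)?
g divides gcd(f, m)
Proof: x = g and x divides a, therefore g divides a. Since a divides f, g divides f. Because d = g and d divides m, g divides m. Since g divides f, g divides gcd(f, m).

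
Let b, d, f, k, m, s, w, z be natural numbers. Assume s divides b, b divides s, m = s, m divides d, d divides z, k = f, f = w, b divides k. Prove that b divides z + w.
s divides b and b divides s, so s = b. Since m = s and m divides d, s divides d. d divides z, so s divides z. Since s = b, b divides z. k = f and f = w, therefore k = w. b divides k, so b divides w. Since b divides z, b divides z + w.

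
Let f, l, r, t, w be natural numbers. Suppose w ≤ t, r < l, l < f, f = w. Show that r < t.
Because f = w and l < f, l < w. w ≤ t, so l < t. Since r < l, r < t.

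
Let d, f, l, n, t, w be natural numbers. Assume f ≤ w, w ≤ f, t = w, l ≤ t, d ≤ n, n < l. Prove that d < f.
Because w ≤ f and f ≤ w, w = f. Since t = w, t = f. n < l and l ≤ t, so n < t. t = f, so n < f. Since d ≤ n, d < f.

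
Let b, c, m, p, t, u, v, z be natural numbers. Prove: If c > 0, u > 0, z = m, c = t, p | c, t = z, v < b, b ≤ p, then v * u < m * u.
Since t = z and z = m, t = m. Because p | c and c > 0, p ≤ c. Since b ≤ p, b ≤ c. Since c = t, b ≤ t. v < b, so v < t. Because t = m, v < m. u > 0, so v * u < m * u.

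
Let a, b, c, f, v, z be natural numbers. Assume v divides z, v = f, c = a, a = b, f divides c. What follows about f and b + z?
f divides b + z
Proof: Since c = a and a = b, c = b. f divides c, so f divides b. Since v = f and v divides z, f divides z. Since f divides b, f divides b + z.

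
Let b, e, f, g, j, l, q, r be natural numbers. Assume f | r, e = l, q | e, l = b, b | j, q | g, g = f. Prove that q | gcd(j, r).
Since e = l and q | e, q | l. Since l = b, q | b. b | j, so q | j. From g = f and q | g, q | f. From f | r, q | r. Since q | j, q | gcd(j, r).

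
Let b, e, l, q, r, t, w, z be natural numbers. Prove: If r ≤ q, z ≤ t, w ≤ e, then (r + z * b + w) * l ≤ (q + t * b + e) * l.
z ≤ t, therefore z * b ≤ t * b. From w ≤ e, z * b + w ≤ t * b + e. Since r ≤ q, r + z * b + w ≤ q + t * b + e. Then (r + z * b + w) * l ≤ (q + t * b + e) * l.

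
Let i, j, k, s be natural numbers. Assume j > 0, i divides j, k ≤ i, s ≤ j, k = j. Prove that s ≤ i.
From k = j and k ≤ i, j ≤ i. i divides j and j > 0, thus i ≤ j. Since j ≤ i, j = i. s ≤ j, so s ≤ i.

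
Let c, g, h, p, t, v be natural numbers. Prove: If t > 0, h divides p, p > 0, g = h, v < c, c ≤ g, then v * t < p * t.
g = h and c ≤ g, so c ≤ h. Since v < c, v < h. Because h divides p and p > 0, h ≤ p. v < h, so v < p. Using t > 0, by multiplying by a positive, v * t < p * t.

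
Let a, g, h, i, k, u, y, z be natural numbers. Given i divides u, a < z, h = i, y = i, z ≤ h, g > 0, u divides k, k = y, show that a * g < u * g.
Since k = y and y = i, k = i. u divides k, so u divides i. Since i divides u, i = u. h = i and z ≤ h, hence z ≤ i. Since a < z, a < i. i = u, so a < u. Since g > 0, by multiplying by a positive, a * g < u * g.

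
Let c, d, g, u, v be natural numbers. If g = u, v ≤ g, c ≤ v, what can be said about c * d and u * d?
c * d ≤ u * d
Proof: g = u and v ≤ g, so v ≤ u. c ≤ v, so c ≤ u. By multiplying by a non-negative, c * d ≤ u * d.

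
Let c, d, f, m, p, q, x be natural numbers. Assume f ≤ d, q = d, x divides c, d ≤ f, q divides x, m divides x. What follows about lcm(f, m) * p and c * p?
lcm(f, m) * p divides c * p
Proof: d ≤ f and f ≤ d, thus d = f. From q = d, q = f. q divides x, so f divides x. Since m divides x, lcm(f, m) divides x. x divides c, so lcm(f, m) divides c. Then lcm(f, m) * p divides c * p.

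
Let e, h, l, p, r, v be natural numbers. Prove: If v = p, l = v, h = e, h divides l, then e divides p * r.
From l = v and v = p, l = p. h = e and h divides l, so e divides l. Since l = p, e divides p. Then e divides p * r.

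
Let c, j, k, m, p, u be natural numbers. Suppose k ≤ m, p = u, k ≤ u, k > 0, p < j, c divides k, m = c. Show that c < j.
m = c and k ≤ m, hence k ≤ c. c divides k and k > 0, therefore c ≤ k. Since k ≤ c, k = c. Because p = u and p < j, u < j. k ≤ u, so k < j. k = c, so c < j.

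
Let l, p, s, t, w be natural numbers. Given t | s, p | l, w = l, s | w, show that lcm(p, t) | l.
Because w = l and s | w, s | l. Since t | s, t | l. From p | l, lcm(p, t) | l.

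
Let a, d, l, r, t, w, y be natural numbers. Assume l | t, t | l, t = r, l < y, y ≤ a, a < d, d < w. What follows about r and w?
r < w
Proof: l | t and t | l, so l = t. Since t = r, l = r. From l < y, r < y. From a < d and d < w, a < w. Since y ≤ a, y < w. Because r < y, r < w.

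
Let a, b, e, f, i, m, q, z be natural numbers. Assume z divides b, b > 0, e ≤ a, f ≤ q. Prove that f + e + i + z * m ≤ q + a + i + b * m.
From f ≤ q and e ≤ a, f + e ≤ q + a. Then f + e + i ≤ q + a + i. From z divides b and b > 0, z ≤ b. By multiplying by a non-negative, z * m ≤ b * m. Since f + e + i ≤ q + a + i, f + e + i + z * m ≤ q + a + i + b * m.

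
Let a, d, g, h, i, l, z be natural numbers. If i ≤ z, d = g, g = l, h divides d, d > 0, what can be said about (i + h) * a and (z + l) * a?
(i + h) * a ≤ (z + l) * a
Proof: From d = g and g = l, d = l. h divides d and d > 0, thus h ≤ d. d = l, so h ≤ l. Since i ≤ z, i + h ≤ z + l. By multiplying by a non-negative, (i + h) * a ≤ (z + l) * a.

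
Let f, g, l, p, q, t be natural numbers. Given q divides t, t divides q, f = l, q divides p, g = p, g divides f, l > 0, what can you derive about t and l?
t ≤ l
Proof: q divides t and t divides q, hence q = t. Since g = p and g divides f, p divides f. Since q divides p, q divides f. From f = l, q divides l. l > 0, so q ≤ l. Since q = t, t ≤ l.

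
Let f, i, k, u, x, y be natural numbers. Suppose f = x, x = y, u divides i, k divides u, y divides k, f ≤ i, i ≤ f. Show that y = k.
i ≤ f and f ≤ i, therefore i = f. Since f = x, i = x. x = y, so i = y. k divides u and u divides i, thus k divides i. Since i = y, k divides y. y divides k, so y = k.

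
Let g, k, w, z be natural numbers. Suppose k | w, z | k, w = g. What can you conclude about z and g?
z | g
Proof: w = g and k | w, therefore k | g. Since z | k, z | g.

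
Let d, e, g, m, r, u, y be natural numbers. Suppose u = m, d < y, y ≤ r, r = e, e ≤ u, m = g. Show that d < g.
r = e and y ≤ r, so y ≤ e. From u = m and m = g, u = g. e ≤ u, so e ≤ g. y ≤ e, so y ≤ g. d < y, so d < g.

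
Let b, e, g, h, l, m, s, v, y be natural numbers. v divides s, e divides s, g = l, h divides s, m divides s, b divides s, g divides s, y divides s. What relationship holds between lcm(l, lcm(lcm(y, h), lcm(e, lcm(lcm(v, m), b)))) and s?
lcm(l, lcm(lcm(y, h), lcm(e, lcm(lcm(v, m), b)))) divides s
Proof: g = l and g divides s, thus l divides s. Because y divides s and h divides s, lcm(y, h) divides s. v divides s and m divides s, so lcm(v, m) divides s. b divides s, so lcm(lcm(v, m), b) divides s. e divides s, so lcm(e, lcm(lcm(v, m), b)) divides s. Since lcm(y, h) divides s, lcm(lcm(y, h), lcm(e, lcm(lcm(v, m), b))) divides s. Since l divides s, lcm(l, lcm(lcm(y, h), lcm(e, lcm(lcm(v, m), b)))) divides s.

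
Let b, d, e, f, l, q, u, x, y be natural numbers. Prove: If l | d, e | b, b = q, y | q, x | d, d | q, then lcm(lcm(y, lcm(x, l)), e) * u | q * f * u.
x | d and l | d, therefore lcm(x, l) | d. Since d | q, lcm(x, l) | q. y | q, so lcm(y, lcm(x, l)) | q. b = q and e | b, thus e | q. lcm(y, lcm(x, l)) | q, so lcm(lcm(y, lcm(x, l)), e) | q. Then lcm(lcm(y, lcm(x, l)), e) | q * f. Then lcm(lcm(y, lcm(x, l)), e) * u | q * f * u.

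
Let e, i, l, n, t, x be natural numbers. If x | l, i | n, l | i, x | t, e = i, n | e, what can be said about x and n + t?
x | n + t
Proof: e = i and n | e, so n | i. Since i | n, i = n. Because x | l and l | i, x | i. Since i = n, x | n. Since x | t, x | n + t.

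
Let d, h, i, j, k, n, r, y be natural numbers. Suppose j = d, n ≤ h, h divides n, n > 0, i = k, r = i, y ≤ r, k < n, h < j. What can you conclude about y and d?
y < d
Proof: Since h divides n and n > 0, h ≤ n. Since n ≤ h, n = h. Because r = i and y ≤ r, y ≤ i. Because i = k, y ≤ k. k < n, so y < n. n = h, so y < h. h < j, so y < j. Since j = d, y < d.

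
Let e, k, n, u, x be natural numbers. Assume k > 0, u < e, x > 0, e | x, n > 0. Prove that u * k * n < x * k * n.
From e | x and x > 0, e ≤ x. Since u < e, u < x. Since k > 0, u * k < x * k. Since n > 0, u * k * n < x * k * n.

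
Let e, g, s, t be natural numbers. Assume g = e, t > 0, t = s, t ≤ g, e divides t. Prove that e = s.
e divides t and t > 0, so e ≤ t. g = e and t ≤ g, thus t ≤ e. Since e ≤ t, e = t. Since t = s, e = s.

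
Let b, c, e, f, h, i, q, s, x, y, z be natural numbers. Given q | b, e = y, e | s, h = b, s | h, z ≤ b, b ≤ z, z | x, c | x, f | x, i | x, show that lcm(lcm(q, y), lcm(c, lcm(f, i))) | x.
e = y and e | s, thus y | s. h = b and s | h, hence s | b. From y | s, y | b. Since q | b, lcm(q, y) | b. z ≤ b and b ≤ z, therefore z = b. Since z | x, b | x. lcm(q, y) | b, so lcm(q, y) | x. f | x and i | x, hence lcm(f, i) | x. c | x, so lcm(c, lcm(f, i)) | x. Since lcm(q, y) | x, lcm(lcm(q, y), lcm(c, lcm(f, i))) | x.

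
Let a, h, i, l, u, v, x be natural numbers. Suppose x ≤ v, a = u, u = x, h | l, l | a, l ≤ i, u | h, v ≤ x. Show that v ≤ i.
Because a = u and l | a, l | u. u | h and h | l, thus u | l. Since l | u, l = u. u = x, so l = x. x ≤ v and v ≤ x, therefore x = v. l = x, so l = v. Since l ≤ i, v ≤ i.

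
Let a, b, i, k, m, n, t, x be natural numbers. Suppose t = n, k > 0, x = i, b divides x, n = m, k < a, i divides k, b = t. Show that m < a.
From b = t and t = n, b = n. n = m, so b = m. From x = i and b divides x, b divides i. i divides k, so b divides k. b = m, so m divides k. k > 0, so m ≤ k. k < a, so m < a.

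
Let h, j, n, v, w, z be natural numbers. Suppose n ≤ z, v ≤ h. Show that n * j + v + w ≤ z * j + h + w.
n ≤ z. By multiplying by a non-negative, n * j ≤ z * j. Because v ≤ h, v + w ≤ h + w. Since n * j ≤ z * j, n * j + v + w ≤ z * j + h + w.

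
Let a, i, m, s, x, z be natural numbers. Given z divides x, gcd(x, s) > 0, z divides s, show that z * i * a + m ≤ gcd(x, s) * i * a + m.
z divides x and z divides s, thus z divides gcd(x, s). gcd(x, s) > 0, so z ≤ gcd(x, s). By multiplying by a non-negative, z * i ≤ gcd(x, s) * i. By multiplying by a non-negative, z * i * a ≤ gcd(x, s) * i * a. Then z * i * a + m ≤ gcd(x, s) * i * a + m.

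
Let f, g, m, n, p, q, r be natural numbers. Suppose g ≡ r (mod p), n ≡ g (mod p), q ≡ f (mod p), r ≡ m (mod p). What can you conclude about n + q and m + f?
n + q ≡ m + f (mod p)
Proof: n ≡ g (mod p) and g ≡ r (mod p), thus n ≡ r (mod p). Since r ≡ m (mod p), n ≡ m (mod p). q ≡ f (mod p), so n + q ≡ m + f (mod p).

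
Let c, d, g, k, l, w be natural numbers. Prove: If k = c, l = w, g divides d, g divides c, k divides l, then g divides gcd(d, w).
Since k = c and k divides l, c divides l. Since l = w, c divides w. g divides c, so g divides w. From g divides d, g divides gcd(d, w).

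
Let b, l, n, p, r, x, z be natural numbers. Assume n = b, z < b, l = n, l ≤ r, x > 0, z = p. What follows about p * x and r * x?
p * x < r * x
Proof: z = p and z < b, hence p < b. l = n and n = b, so l = b. l ≤ r, so b ≤ r. p < b, so p < r. Since x > 0, p * x < r * x.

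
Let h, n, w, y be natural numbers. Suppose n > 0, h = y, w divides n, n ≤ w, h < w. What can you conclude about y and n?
y < n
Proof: w divides n and n > 0, thus w ≤ n. Since n ≤ w, w = n. From h = y and h < w, y < w. Since w = n, y < n.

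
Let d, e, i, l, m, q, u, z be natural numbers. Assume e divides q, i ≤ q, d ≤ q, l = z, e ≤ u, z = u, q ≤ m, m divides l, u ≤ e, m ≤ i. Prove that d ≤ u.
m ≤ i and i ≤ q, hence m ≤ q. q ≤ m, so m = q. l = z and z = u, hence l = u. From m divides l, m divides u. Since m = q, q divides u. Because e ≤ u and u ≤ e, e = u. Since e divides q, u divides q. q divides u, so q = u. d ≤ q, so d ≤ u.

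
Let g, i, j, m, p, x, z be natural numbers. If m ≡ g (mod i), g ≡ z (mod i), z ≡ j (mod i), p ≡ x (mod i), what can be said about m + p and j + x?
m + p ≡ j + x (mod i)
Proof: m ≡ g (mod i) and g ≡ z (mod i), so m ≡ z (mod i). Since z ≡ j (mod i), m ≡ j (mod i). Since p ≡ x (mod i), m + p ≡ j + x (mod i).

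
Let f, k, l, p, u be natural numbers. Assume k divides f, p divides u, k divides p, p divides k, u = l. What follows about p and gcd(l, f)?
p divides gcd(l, f)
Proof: u = l and p divides u, hence p divides l. k divides p and p divides k, thus k = p. k divides f, so p divides f. p divides l, so p divides gcd(l, f).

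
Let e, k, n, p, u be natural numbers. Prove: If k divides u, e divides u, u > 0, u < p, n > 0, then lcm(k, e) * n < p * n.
k divides u and e divides u, therefore lcm(k, e) divides u. u > 0, so lcm(k, e) ≤ u. Since u < p, lcm(k, e) < p. From n > 0, by multiplying by a positive, lcm(k, e) * n < p * n.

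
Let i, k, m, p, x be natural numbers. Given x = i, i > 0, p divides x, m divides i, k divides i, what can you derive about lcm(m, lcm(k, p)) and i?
lcm(m, lcm(k, p)) ≤ i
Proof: x = i and p divides x, so p divides i. k divides i, so lcm(k, p) divides i. From m divides i, lcm(m, lcm(k, p)) divides i. Since i > 0, lcm(m, lcm(k, p)) ≤ i.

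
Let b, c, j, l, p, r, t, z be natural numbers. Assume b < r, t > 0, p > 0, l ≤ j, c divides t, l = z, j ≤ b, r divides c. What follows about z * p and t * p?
z * p < t * p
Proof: From l ≤ j and j ≤ b, l ≤ b. l = z, so z ≤ b. From r divides c and c divides t, r divides t. Since t > 0, r ≤ t. Since b < r, b < t. z ≤ b, so z < t. Since p > 0, by multiplying by a positive, z * p < t * p.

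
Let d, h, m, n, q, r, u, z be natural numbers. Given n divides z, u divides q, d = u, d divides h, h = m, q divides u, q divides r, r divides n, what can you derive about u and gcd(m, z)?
u divides gcd(m, z)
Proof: d = u and d divides h, thus u divides h. Since h = m, u divides m. q divides u and u divides q, thus q = u. q divides r and r divides n, hence q divides n. Since q = u, u divides n. n divides z, so u divides z. u divides m, so u divides gcd(m, z).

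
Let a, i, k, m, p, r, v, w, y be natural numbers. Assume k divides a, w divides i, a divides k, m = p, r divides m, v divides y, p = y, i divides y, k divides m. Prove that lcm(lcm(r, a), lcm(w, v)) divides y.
m = p and p = y, thus m = y. Because k divides a and a divides k, k = a. k divides m, so a divides m. Since r divides m, lcm(r, a) divides m. Since m = y, lcm(r, a) divides y. Since w divides i and i divides y, w divides y. From v divides y, lcm(w, v) divides y. Since lcm(r, a) divides y, lcm(lcm(r, a), lcm(w, v)) divides y.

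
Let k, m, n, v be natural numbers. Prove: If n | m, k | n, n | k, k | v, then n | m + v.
k | n and n | k, so k = n. Since k | v, n | v. n | m, so n | m + v.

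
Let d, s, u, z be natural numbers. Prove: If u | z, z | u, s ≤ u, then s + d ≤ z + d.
Because u | z and z | u, u = z. s ≤ u, so s ≤ z. Then s + d ≤ z + d.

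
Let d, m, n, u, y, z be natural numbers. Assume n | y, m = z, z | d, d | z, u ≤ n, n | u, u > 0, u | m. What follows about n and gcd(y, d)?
n | gcd(y, d)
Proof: Since z | d and d | z, z = d. m = z, so m = d. Since n | u and u > 0, n ≤ u. u ≤ n, so u = n. u | m, so n | m. m = d, so n | d. n | y, so n | gcd(y, d).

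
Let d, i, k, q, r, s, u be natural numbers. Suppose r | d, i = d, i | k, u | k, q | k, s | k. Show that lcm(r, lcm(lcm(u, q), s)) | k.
i = d and i | k, thus d | k. Since r | d, r | k. Since u | k and q | k, lcm(u, q) | k. s | k, so lcm(lcm(u, q), s) | k. r | k, so lcm(r, lcm(lcm(u, q), s)) | k.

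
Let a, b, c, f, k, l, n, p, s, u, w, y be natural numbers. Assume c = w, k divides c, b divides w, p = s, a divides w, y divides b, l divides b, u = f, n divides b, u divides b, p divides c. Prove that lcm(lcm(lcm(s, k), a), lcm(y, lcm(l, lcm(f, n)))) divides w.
p = s and p divides c, so s divides c. Since k divides c, lcm(s, k) divides c. Since c = w, lcm(s, k) divides w. a divides w, so lcm(lcm(s, k), a) divides w. Because u = f and u divides b, f divides b. Because n divides b, lcm(f, n) divides b. l divides b, so lcm(l, lcm(f, n)) divides b. From y divides b, lcm(y, lcm(l, lcm(f, n))) divides b. b divides w, so lcm(y, lcm(l, lcm(f, n))) divides w. Since lcm(lcm(s, k), a) divides w, lcm(lcm(lcm(s, k), a), lcm(y, lcm(l, lcm(f, n)))) divides w.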